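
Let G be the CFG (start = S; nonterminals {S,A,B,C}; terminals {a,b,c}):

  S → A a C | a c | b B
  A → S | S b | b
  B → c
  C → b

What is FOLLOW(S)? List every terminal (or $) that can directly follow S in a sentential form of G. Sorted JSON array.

FIRST iteration:
iter 1:
  A via A→b: +{b}
  B via B→c: +{c}
  C via C→b: +{b}
  S via S→A a C: +{b}
  S via S→a c: +{a}
  S: {a,b}  A: {b}  B: {c}  C: {b}
iter 2:
  A via A→S: +{a}
  S: {a,b}  A: {a,b}  B: {c}  C: {b}
iter 3: done
  S: {a,b}  A: {a,b}  B: {c}  C: {b}

FOLLOW iteration:
FOLLOW(S) := {$}
pass 1:
  A→S b: FOLLOW(S) ⊇ FIRST(b) = {b}; new: +{b}
  S→A a C: FOLLOW(A) ⊇ FIRST(a) = {a}; new: +{a}
  S→A a C: FOLLOW(C) ⊇ FOLLOW(S) ⊇ {$,b}; new: +{$,b}
  S→b B: FOLLOW(B) ⊇ FOLLOW(S) ⊇ {$,b}; new: +{$,b}
  S: {$,b}  A: {a}  B: {$,b}  C: {$,b}
pass 2:
  A→S: FOLLOW(S) ⊇ FOLLOW(A) ⊇ {a}; new: +{a}
  S→A a C: FOLLOW(C) ⊇ FOLLOW(S) ⊇ {$,a,b}; new: +{a}
  S→b B: FOLLOW(B) ⊇ FOLLOW(S) ⊇ {$,a,b}; new: +{a}
  S: {$,a,b}  A: {a}  B: {$,a,b}  C: {$,a,b}
pass 3: (no change)
  S: {$,a,b}  A: {a}  B: {$,a,b}  C: {$,a,b}

FOLLOW(S) = ["$", "a", "b"]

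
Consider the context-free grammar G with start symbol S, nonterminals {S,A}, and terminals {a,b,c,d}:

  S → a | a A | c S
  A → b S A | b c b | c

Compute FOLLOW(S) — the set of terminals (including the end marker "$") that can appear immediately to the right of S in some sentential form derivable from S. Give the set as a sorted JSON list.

FIRST sets, iterate to fixpoint:
round 1:
  A via A→b S A: +{b}
  A via A→c: +{c}
  S via S→a: +{a}
  S via S→c S: +{c}
  S: {a,c}  A: {b,c}
round 2: — fixpoint
  S: {a,c}  A: {b,c}

FOLLOW iteration:
initialize: $ ∈ FOLLOW(S)
round 1:
  A→b S A: FOLLOW(S) ⊇ FIRST(A) = {b,c}; new: +{b,c}
  S→a A: FOLLOW(A) ⊇ FOLLOW(S) ⊇ {$,b,c}; new: +{$,b,c}
  S: {$,b,c}  A: {$,b,c}
round 2: done
  S: {$,b,c}  A: {$,b,c}

FOLLOW(S) = ["$", "b", "c"]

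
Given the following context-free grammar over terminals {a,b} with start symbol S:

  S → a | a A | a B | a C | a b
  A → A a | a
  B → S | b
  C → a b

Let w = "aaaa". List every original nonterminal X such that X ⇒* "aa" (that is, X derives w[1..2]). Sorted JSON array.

Convert to CNF:
  S -> T0 A | T0 B | T0 C | T0 T1 | a
  A -> A T0 | a
  B -> T0 A | T0 B | T0 C | T0 T1 | a | b
  C -> T0 T1
  T0 -> a
  T1 -> b

Fill CYK table bottom-up — only the sub-triangle for w[1..2]:
  [1..1]={A,B,S,T0}  "a"  orig:{A,B,S}
  [2..2]={A,B,S,T0}  "a"  orig:{A,B,S}
  [1..2]={A,B,S}  "aa"

Original NTs in T[1,2] deriving "aa": ["A", "B", "S"]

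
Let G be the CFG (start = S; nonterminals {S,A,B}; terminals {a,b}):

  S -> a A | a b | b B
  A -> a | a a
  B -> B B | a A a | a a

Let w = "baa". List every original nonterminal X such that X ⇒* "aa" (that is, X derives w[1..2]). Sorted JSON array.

CNF form of G:
  S -> T0 A | T0 T1 | T1 B
  A -> T0 T0 | a
  B -> B B | T0 T0 | T0 X2
  T0 -> a
  T1 -> b
  X2 -> A T0

Fill CYK table bottom-up (cells [i..j] with 1 ≤ i ≤ j ≤ 2 only):
  T[1,1] 'a' = {A,T0}  orig:{A}
  T[2,2] 'a' = {A,T0}  orig:{A}
  T[1,2] 'aa' = {A,B,S,X2}  orig:{A,B,S}

Original NTs in T[1,2] deriving "aa": ["A", "B", "S"]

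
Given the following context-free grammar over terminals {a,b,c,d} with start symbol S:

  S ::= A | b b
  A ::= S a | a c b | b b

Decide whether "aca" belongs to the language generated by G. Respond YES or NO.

Convert to CNF:
  S -> S T0 | T0 X4 | T2 T2
  A -> S T0 | T0 X3 | T2 T2
  T0 -> a
  T1 -> c
  T2 -> b
  X3 -> T1 T2
  X4 -> T1 T2

CYK fill:
  cell(0,0) a: {T0}  orig:{}
  cell(1,1) c: {T1}  orig:{}
  cell(2,2) a: {T0}  orig:{}
  cell(0,1) ac: ∅
  cell(1,2) ca: ∅
  cell(0,2) aca: ∅

S ∉ T[0,2] ⇒ NO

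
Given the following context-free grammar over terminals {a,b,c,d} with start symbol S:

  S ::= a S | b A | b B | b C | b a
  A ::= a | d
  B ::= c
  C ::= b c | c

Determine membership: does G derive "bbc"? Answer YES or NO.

CNF form of G:
  S -> T0 A | T0 B | T0 C | T0 T2 | T2 S
  A -> a | d
  B -> c
  C -> T0 T1 | c
  T0 -> b
  T1 -> c
  T2 -> a

CYK fill:
  T[0,0] 'b' = {T0}  orig:{}
  T[1,1] 'b' = {T0}  orig:{}
  T[2,2] 'c' = {B,C,T1}  orig:{B,C}
  T[0,1] 'bb' = ∅
  T[1,2] 'bc' = {C,S}
  T[0,2] 'bbc' = {S}

S ∈ T[0,2] ⇒ YES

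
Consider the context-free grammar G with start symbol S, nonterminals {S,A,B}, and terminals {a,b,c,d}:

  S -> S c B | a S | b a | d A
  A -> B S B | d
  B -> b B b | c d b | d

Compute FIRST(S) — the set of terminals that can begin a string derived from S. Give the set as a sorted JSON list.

Compute FIRST by fixpoint:
pass 1:
  A via A→d: +{d}
  B via B→b B b: +{b}
  B via B→c d b: +{c}
  B via B→d: +{d}
  S via S→a S: +{a}
  S via S→b a: +{b}
  S via S→d A: +{d}
  S: {a,b,d}  A: {d}  B: {b,c,d}
pass 2:
  A via A→B S B: +{b,c}
  S: {a,b,d}  A: {b,c,d}  B: {b,c,d}
pass 3: (stable)
  S: {a,b,d}  A: {b,c,d}  B: {b,c,d}

FIRST(S) = ["a", "b", "d"]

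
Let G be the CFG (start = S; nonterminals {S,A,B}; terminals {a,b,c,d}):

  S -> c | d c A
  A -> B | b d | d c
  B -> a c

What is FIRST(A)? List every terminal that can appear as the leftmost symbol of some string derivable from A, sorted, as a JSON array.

FIRST sets, iterate to fixpoint:
pass 1:
  A via A→b d: +{b}
  A via A→d c: +{d}
  B via B→a c: +{a}
  S via S→c: +{c}
  S via S→d c A: +{d}
  FIRST[S]={c,d}  FIRST[A]={b,d}  FIRST[B]={a}
pass 2:
  A via A→B: +{a}
  FIRST[S]={c,d}  FIRST[A]={a,b,d}  FIRST[B]={a}
pass 3: (no change)
  FIRST[S]={c,d}  FIRST[A]={a,b,d}  FIRST[B]={a}

FIRST(A) = ["a", "b", "d"]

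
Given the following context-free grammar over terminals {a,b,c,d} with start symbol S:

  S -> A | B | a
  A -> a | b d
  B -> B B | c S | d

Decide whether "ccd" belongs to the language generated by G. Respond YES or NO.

CNF form of G:
  S -> B B | T0 T1 | T2 S | a | d
  A -> T0 T1 | a
  B -> B B | T2 S | d
  T0 -> b
  T1 -> d
  T2 -> c

CYK table (by increasing span):
  [0..0]={T2}  "c"  orig:{}
  [1..1]={T2}  "c"  orig:{}
  [2..2]={B,S,T1}  "d"  orig:{B,S}
  [0..1]=∅  "cc"
  [1..2]={B,S}  "cd"
  [0..2]={B,S}  "ccd"

S ∈ T[0,2] ⇒ YES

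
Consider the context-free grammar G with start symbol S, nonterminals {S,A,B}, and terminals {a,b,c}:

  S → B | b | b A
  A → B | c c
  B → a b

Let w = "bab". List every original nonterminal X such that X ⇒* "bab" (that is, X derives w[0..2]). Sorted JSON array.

Convert to CNF:
  S -> T0 T1 | T1 A | b
  A -> T0 T1 | T2 T2
  B -> T0 T1
  T0 -> a
  T1 -> b
  T2 -> c

Fill CYK table bottom-up, restricted to cells inside w[0..2]:
  cell(0,0) b: {S,T1}  orig:{S}
  cell(1,1) a: {T0}  orig:{}
  cell(2,2) b: {S,T1}  orig:{S}
  cell(0,1) ba: ∅
  cell(1,2) ab: {A,B,S}
  cell(0,2) bab: {S}

Original NTs in T[0,2] deriving "bab": ["S"]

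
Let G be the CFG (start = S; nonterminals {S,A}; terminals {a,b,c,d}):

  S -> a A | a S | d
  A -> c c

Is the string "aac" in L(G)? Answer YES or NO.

Convert to CNF:
  S -> T1 A | T1 S | d
  A -> T0 T0
  T0 -> c
  T1 -> a

Fill CYK table bottom-up:
  T[0,0] 'a' = {T1}  orig:{}
  T[1,1] 'a' = {T1}  orig:{}
  T[2,2] 'c' = {T0}  orig:{}
  T[0,1] 'aa' = ∅
  T[1,2] 'ac' = ∅
  T[0,2] 'aac' = ∅

S ∉ T[0,2] ⇒ NO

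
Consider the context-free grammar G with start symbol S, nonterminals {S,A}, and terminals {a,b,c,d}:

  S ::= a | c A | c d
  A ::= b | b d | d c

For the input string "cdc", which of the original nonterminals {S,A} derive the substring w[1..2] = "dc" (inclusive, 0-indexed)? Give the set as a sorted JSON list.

Convert to CNF:
  S -> T2 A | T2 T1 | a
  A -> T0 T1 | T1 T2 | b
  T0 -> b
  T1 -> d
  T2 -> c

CYK table (by increasing span), restricted to cells inside w[1..2]:
  [1..1]={T1}  "d"  orig:{}
  [2..2]={T2}  "c"  orig:{}
  [1..2]={A}  "dc"

Original NTs in T[1,2] deriving "dc": ["A"]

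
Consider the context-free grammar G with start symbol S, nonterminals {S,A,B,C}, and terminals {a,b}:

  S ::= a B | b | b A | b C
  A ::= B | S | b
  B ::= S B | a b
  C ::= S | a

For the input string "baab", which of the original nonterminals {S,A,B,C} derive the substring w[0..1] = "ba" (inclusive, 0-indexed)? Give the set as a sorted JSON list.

Convert to CNF:
  S -> T0 B | T1 A | T1 C | b
  A -> S B | T0 B | T0 T1 | T1 A | T1 C | b
  B -> S B | T0 T1
  C -> T0 B | T1 A | T1 C | a | b
  T0 -> a
  T1 -> b

CYK fill, restricted to cells inside w[0..1]:
  [0..0]={A,C,S,T1}  "b"  orig:{A,C,S}
  [1..1]={C,T0}  "a"  orig:{C}
  [0..1]={A,C,S}  "ba"

Original NTs in T[0,1] deriving "ba": ["A", "C", "S"]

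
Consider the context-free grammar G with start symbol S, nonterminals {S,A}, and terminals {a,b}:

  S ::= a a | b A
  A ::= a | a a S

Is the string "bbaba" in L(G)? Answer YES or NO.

CNF form of G:
  S -> T0 T0 | T1 A
  A -> T0 X2 | a
  T0 -> a
  T1 -> b
  X2 -> T0 S

CYK fill:
  cell(0,0) b: {T1}  orig:{}
  cell(1,1) b: {T1}  orig:{}
  cell(2,2) a: {A,T0}  orig:{A}
  cell(3,3) b: {T1}  orig:{}
  cell(4,4) a: {A,T0}  orig:{A}
  cell(0,1) bb: ∅
  cell(1,2) ba: {S}
  cell(2,3) ab: ∅
  cell(3,4) ba: {S}
  cell(0,2) bba: ∅
  cell(1,3) bab: ∅
  cell(2,4) aba: {X2}  orig:{}
  cell(0,3) bbab: ∅
  cell(1,4) baba: ∅
  cell(0,4) bbaba: ∅

S ∉ T[0,4] ⇒ NO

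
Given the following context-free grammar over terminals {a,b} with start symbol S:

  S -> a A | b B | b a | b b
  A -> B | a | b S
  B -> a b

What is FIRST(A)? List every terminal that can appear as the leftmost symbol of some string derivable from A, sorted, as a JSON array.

Compute FIRST by fixpoint:
round 1:
  A via A→a: +{a}
  A via A→b S: +{b}
  B via B→a b: +{a}
  S via S→a A: +{a}
  S via S→b B: +{b}
  FIRST[S]={a,b}  FIRST[A]={a,b}  FIRST[B]={a}
round 2: — fixpoint
  FIRST[S]={a,b}  FIRST[A]={a,b}  FIRST[B]={a}

FIRST(A) = ["a", "b"]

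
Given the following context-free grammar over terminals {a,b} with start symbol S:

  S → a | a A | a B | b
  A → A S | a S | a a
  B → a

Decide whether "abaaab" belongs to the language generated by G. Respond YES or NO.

CNF form of G:
  S -> T0 A | T0 B | a | b
  A -> A S | T0 S | T0 T0
  B -> a
  T0 -> a

Fill CYK table bottom-up:
  [0..0]={B,S,T0}  "a"  orig:{B,S}
  [1..1]={S}  "b"
  [2..2]={B,S,T0}  "a"  orig:{B,S}
  [3..3]={B,S,T0}  "a"  orig:{B,S}
  [4..4]={B,S,T0}  "a"  orig:{B,S}
  [5..5]={S}  "b"
  [0..1]={A}  "ab"
  [1..2]=∅  "ba"
  [2..3]={A,S}  "aa"
  [3..4]={A,S}  "aa"
  [4..5]={A}  "ab"
  [0..2]={A}  "aba"
  [1..3]=∅  "baa"
  [2..4]={A,S}  "aaa"
  [3..5]={A,S}  "aab"
  [0..3]={A}  "abaa"
  [1..4]=∅  "baaa"
  [2..5]={A,S}  "aaab"
  [0..4]={A}  "abaaa"
  [1..5]=∅  "baaab"
  [0..5]={A}  "abaaab"

S ∉ T[0,5] ⇒ NO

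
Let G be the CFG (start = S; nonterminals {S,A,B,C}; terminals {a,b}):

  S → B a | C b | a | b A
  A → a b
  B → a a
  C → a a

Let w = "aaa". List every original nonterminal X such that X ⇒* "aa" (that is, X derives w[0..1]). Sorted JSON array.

CNF form of G:
  S -> B T0 | C T1 | T1 A | a
  A -> T0 T1
  B -> T0 T0
  C -> T0 T0
  T0 -> a
  T1 -> b

Fill CYK table bottom-up (cells [i..j] with 0 ≤ i ≤ j ≤ 1 only):
  cell(0,0) a: {S,T0}  orig:{S}
  cell(1,1) a: {S,T0}  orig:{S}
  cell(0,1) aa: {B,C}

Original NTs in T[0,1] deriving "aa": ["B", "C"]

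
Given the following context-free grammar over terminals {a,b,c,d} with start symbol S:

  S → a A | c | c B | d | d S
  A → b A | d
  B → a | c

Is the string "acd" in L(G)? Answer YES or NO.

Convert to CNF:
  S -> T1 A | T2 B | T3 S | c | d
  A -> T0 A | d
  B -> a | c
  T0 -> b
  T1 -> a
  T2 -> c
  T3 -> d

CYK fill:
  T[0,0] 'a' = {B,T1}  orig:{B}
  T[1,1] 'c' = {B,S,T2}  orig:{B,S}
  T[2,2] 'd' = {A,S,T3}  orig:{A,S}
  T[0,1] 'ac' = ∅
  T[1,2] 'cd' = ∅
  T[0,2] 'acd' = ∅

S ∉ T[0,2] ⇒ NO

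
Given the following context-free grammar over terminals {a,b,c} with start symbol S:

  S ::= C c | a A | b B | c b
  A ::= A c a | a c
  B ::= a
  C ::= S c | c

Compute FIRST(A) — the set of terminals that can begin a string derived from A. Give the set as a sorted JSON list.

FIRST sets, iterate to fixpoint:
[1]
  A via A→a c: +{a}
  B via B→a: +{a}
  C via C→c: +{c}
  S via S→C c: +{c}
  S via S→a A: +{a}
  S via S→b B: +{b}
  FIRST[S]={a,b,c}  FIRST[A]={a}  FIRST[B]={a}  FIRST[C]={c}
[2]
  C via C→S c: +{a,b}
  FIRST[S]={a,b,c}  FIRST[A]={a}  FIRST[B]={a}  FIRST[C]={a,b,c}
[3] (no change)
  FIRST[S]={a,b,c}  FIRST[A]={a}  FIRST[B]={a}  FIRST[C]={a,b,c}

FIRST(A) = ["a"]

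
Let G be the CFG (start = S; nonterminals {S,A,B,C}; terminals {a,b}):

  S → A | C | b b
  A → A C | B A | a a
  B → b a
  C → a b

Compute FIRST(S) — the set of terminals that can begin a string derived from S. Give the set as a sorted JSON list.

FIRST sets, iterate to fixpoint:
[1]
  A via A→a a: +{a}
  B via B→b a: +{b}
  C via C→a b: +{a}
  S via S→A: +{a}
  S via S→b b: +{b}
  FIRST(S)={a,b}  FIRST(A)={a}  FIRST(B)={b}  FIRST(C)={a}
[2]
  A via A→B A: +{b}
  FIRST(S)={a,b}  FIRST(A)={a,b}  FIRST(B)={b}  FIRST(C)={a}
[3] (no change)
  FIRST(S)={a,b}  FIRST(A)={a,b}  FIRST(B)={b}  FIRST(C)={a}

FIRST(S) = ["a", "b"]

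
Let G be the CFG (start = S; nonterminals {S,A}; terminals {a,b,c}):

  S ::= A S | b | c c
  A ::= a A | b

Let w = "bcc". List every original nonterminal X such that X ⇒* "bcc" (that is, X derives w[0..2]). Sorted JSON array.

Convert to CNF:
  S -> A S | T1 T1 | b
  A -> T0 A | b
  T0 -> a
  T1 -> c

CYK fill, restricted to cells inside w[0..2]:
  cell(0,0) b: {A,S}
  cell(1,1) c: {T1}  orig:{}
  cell(2,2) c: {T1}  orig:{}
  cell(0,1) bc: ∅
  cell(1,2) cc: {S}
  cell(0,2) bcc: {S}

Original NTs in T[0,2] deriving "bcc": ["S"]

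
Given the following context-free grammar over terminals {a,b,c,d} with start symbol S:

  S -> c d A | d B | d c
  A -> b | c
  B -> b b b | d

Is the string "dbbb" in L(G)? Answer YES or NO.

Convert to CNF:
  S -> T1 X4 | T2 B | T2 T1
  A -> b | c
  B -> T0 X3 | d
  T0 -> b
  T1 -> c
  T2 -> d
  X3 -> T0 T0
  X4 -> T2 A

Fill CYK table bottom-up:
  T[0,0] 'd' = {B,T2}  orig:{B}
  T[1,1] 'b' = {A,T0}  orig:{A}
  T[2,2] 'b' = {A,T0}  orig:{A}
  T[3,3] 'b' = {A,T0}  orig:{A}
  T[0,1] 'db' = {X4}  orig:{}
  T[1,2] 'bb' = {X3}  orig:{}
  T[2,3] 'bb' = {X3}  orig:{}
  T[0,2] 'dbb' = ∅
  T[1,3] 'bbb' = {B}
  T[0,3] 'dbbb' = {S}

S ∈ T[0,3] ⇒ YES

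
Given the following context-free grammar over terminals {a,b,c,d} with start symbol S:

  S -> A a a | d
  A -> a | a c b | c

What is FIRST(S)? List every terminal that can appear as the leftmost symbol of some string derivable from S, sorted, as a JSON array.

FIRST sets, iterate to fixpoint:
pass 1:
  A via A→a: +{a}
  A via A→c: +{c}
  S via S→A a a: +{a,c}
  S via S→d: +{d}
  FIRST[S]={a,c,d}  FIRST[A]={a,c}
pass 2: — fixpoint
  FIRST[S]={a,c,d}  FIRST[A]={a,c}

FIRST(S) = ["a", "c", "d"]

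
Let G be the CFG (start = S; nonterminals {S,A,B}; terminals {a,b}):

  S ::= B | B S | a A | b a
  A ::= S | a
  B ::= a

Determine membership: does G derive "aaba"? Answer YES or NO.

Convert to CNF:
  S -> B S | T0 A | T1 T0 | a
  A -> B S | T0 A | T1 T0 | a
  B -> a
  T0 -> a
  T1 -> b

Fill CYK table bottom-up:
  [0..0]={A,B,S,T0}  "a"  orig:{A,B,S}
  [1..1]={A,B,S,T0}  "a"  orig:{A,B,S}
  [2..2]={T1}  "b"  orig:{}
  [3..3]={A,B,S,T0}  "a"  orig:{A,B,S}
  [0..1]={A,S}  "aa"
  [1..2]=∅  "ab"
  [2..3]={A,S}  "ba"
  [0..2]=∅  "aab"
  [1..3]={A,S}  "aba"
  [0..3]={A,S}  "aaba"

S ∈ T[0,3] ⇒ YES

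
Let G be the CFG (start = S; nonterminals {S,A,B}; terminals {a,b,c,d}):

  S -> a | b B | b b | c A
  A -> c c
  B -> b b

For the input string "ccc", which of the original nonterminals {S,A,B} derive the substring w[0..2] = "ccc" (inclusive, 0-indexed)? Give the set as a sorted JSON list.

Convert to CNF:
  S -> T0 A | T1 B | T1 T1 | a
  A -> T0 T0
  B -> T1 T1
  T0 -> c
  T1 -> b

CYK table (by increasing span) — only the sub-triangle for w[0..2]:
  cell(0,0) c: {T0}  orig:{}
  cell(1,1) c: {T0}  orig:{}
  cell(2,2) c: {T0}  orig:{}
  cell(0,1) cc: {A}
  cell(1,2) cc: {A}
  cell(0,2) ccc: {S}

Original NTs in T[0,2] deriving "ccc": ["S"]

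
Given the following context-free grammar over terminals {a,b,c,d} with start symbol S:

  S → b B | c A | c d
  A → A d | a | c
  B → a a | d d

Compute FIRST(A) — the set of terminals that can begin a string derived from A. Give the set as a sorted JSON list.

FIRST iteration:
[1]
  A via A→a: +{a}
  A via A→c: +{c}
  B via B→a a: +{a}
  B via B→d d: +{d}
  S via S→b B: +{b}
  S via S→c A: +{c}
  FIRST[S]={b,c}  FIRST[A]={a,c}  FIRST[B]={a,d}
[2] done
  FIRST[S]={b,c}  FIRST[A]={a,c}  FIRST[B]={a,d}

FIRST(A) = ["a", "c"]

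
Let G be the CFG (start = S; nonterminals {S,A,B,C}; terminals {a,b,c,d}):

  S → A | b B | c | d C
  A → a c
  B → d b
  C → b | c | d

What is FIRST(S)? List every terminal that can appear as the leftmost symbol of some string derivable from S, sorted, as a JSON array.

FIRST iteration:
[1]
  A via A→a c: +{a}
  B via B→d b: +{d}
  C via C→b: +{b}
  C via C→c: +{c}
  C via C→d: +{d}
  S via S→A: +{a}
  S via S→b B: +{b}
  S via S→c: +{c}
  S via S→d C: +{d}
  S: {a,b,c,d}  A: {a}  B: {d}  C: {b,c,d}
[2] done
  S: {a,b,c,d}  A: {a}  B: {d}  C: {b,c,d}

FIRST(S) = ["a", "b", "c", "d"]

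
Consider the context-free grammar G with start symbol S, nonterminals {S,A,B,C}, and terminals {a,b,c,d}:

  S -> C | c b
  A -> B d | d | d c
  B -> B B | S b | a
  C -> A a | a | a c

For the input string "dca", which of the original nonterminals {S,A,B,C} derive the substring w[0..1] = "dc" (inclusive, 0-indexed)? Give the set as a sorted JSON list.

Convert to CNF:
  S -> A T3 | T1 T2 | T3 T1 | a
  A -> B T0 | T0 T1 | d
  B -> B B | S T2 | a
  C -> A T3 | T3 T1 | a
  T0 -> d
  T1 -> c
  T2 -> b
  T3 -> a

CYK fill — only the sub-triangle for w[0..1]:
  T[0,0] 'd' = {A,T0}  orig:{A}
  T[1,1] 'c' = {T1}  orig:{}
  T[0,1] 'dc' = {A}

Original NTs in T[0,1] deriving "dc": ["A"]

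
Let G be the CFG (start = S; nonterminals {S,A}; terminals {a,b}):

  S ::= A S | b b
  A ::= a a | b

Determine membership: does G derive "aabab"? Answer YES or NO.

Convert to CNF:
  S -> A S | T1 T1
  A -> T0 T0 | b
  T0 -> a
  T1 -> b

CYK fill:
  T[0,0] 'a' = {T0}  orig:{}
  T[1,1] 'a' = {T0}  orig:{}
  T[2,2] 'b' = {A,T1}  orig:{A}
  T[3,3] 'a' = {T0}  orig:{}
  T[4,4] 'b' = {A,T1}  orig:{A}
  T[0,1] 'aa' = {A}
  T[1,2] 'ab' = ∅
  T[2,3] 'ba' = ∅
  T[3,4] 'ab' = ∅
  T[0,2] 'aab' = ∅
  T[1,3] 'aba' = ∅
  T[2,4] 'bab' = ∅
  T[0,3] 'aaba' = ∅
  T[1,4] 'abab' = ∅
  T[0,4] 'aabab' = ∅

S ∉ T[0,4] ⇒ NO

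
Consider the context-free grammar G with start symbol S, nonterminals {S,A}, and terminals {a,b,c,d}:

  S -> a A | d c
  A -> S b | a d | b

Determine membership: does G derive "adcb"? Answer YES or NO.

Convert to CNF:
  S -> T1 A | T2 T3
  A -> S T0 | T1 T2 | b
  T0 -> b
  T1 -> a
  T2 -> d
  T3 -> c

CYK fill:
  [0..0]={T1}  "a"  orig:{}
  [1..1]={T2}  "d"  orig:{}
  [2..2]={T3}  "c"  orig:{}
  [3..3]={A,T0}  "b"  orig:{A}
  [0..1]={A}  "ad"
  [1..2]={S}  "dc"
  [2..3]=∅  "cb"
  [0..2]=∅  "adc"
  [1..3]={A}  "dcb"
  [0..3]={S}  "adcb"

S ∈ T[0,3] ⇒ YES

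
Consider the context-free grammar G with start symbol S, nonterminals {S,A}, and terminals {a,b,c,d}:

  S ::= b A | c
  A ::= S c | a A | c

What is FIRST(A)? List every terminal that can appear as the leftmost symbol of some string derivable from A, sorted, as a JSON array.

Compute FIRST by fixpoint:
[1]
  A via A→a A: +{a}
  A via A→c: +{c}
  S via S→b A: +{b}
  S via S→c: +{c}
  S: {b,c}  A: {a,c}
[2]
  A via A→S c: +{b}
  S: {b,c}  A: {a,b,c}
[3] — fixpoint
  S: {b,c}  A: {a,b,c}

FIRST(A) = ["a", "b", "c"]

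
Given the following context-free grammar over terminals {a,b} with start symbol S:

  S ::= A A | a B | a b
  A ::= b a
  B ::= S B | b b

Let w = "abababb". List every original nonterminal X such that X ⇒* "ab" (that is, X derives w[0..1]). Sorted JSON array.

Convert to CNF:
  S -> A A | T1 B | T1 T0
  A -> T0 T1
  B -> S B | T0 T0
  T0 -> b
  T1 -> a

Fill CYK table bottom-up (cells [i..j] with 0 ≤ i ≤ j ≤ 1 only):
  T[0,0] 'a' = {T1}  orig:{}
  T[1,1] 'b' = {T0}  orig:{}
  T[0,1] 'ab' = {S}

Original NTs in T[0,1] deriving "ab": ["S"]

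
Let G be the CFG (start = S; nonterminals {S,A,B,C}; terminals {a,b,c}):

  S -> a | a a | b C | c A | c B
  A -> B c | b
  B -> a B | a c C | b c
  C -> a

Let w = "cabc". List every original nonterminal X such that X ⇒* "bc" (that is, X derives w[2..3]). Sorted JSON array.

CNF form of G:
  S -> T0 A | T0 B | T1 T1 | T2 C | a
  A -> B T0 | b
  B -> T1 B | T1 X3 | T2 T0
  C -> a
  T0 -> c
  T1 -> a
  T2 -> b
  X3 -> T0 C

Fill CYK table bottom-up — only the sub-triangle for w[2..3]:
  T[2,2] 'b' = {A,T2}  orig:{A}
  T[3,3] 'c' = {T0}  orig:{}
  T[2,3] 'bc' = {B}

Original NTs in T[2,3] deriving "bc": ["B"]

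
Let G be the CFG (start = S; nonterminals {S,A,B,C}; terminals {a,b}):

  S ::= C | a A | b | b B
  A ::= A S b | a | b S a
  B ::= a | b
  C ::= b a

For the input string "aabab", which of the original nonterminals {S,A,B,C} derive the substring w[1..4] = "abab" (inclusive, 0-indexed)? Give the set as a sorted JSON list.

CNF form of G:
  S -> T0 B | T0 T1 | T1 A | b
  A -> A X2 | T0 X3 | a
  B -> a | b
  C -> T0 T1
  T0 -> b
  T1 -> a
  X2 -> S T0
  X3 -> S T1

CYK fill — only the sub-triangle for w[1..4]:
  cell(1,1) a: {A,B,T1}  orig:{A,B}
  cell(2,2) b: {B,S,T0}  orig:{B,S}
  cell(3,3) a: {A,B,T1}  orig:{A,B}
  cell(4,4) b: {B,S,T0}  orig:{B,S}
  cell(1,2) ab: ∅
  cell(2,3) ba: {C,S,X3}  orig:{C,S}
  cell(3,4) ab: ∅
  cell(1,3) aba: ∅
  cell(2,4) bab: {X2}  orig:{}
  cell(1,4) abab: {A}

Original NTs in T[1,4] deriving "abab": ["A"]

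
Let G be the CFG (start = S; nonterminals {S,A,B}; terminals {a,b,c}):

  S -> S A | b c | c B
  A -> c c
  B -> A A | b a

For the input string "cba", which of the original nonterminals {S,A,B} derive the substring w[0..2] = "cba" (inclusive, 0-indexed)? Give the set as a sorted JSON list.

Convert to CNF:
  S -> S A | T0 B | T1 T0
  A -> T0 T0
  B -> A A | T1 T2
  T0 -> c
  T1 -> b
  T2 -> a

CYK fill — only the sub-triangle for w[0..2]:
  cell(0,0) c: {T0}  orig:{}
  cell(1,1) b: {T1}  orig:{}
  cell(2,2) a: {T2}  orig:{}
  cell(0,1) cb: ∅
  cell(1,2) ba: {B}
  cell(0,2) cba: {S}

Original NTs in T[0,2] deriving "cba": ["S"]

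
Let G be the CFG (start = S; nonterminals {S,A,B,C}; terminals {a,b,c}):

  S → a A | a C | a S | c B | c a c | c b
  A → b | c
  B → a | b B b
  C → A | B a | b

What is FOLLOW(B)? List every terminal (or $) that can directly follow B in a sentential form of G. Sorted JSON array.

FIRST iteration:
round 1:
  A via A→b: +{b}
  A via A→c: +{c}
  B via B→a: +{a}
  B via B→b B b: +{b}
  C via C→A: +{b,c}
  C via C→B a: +{a}
  S via S→a A: +{a}
  S via S→c B: +{c}
  FIRST[S]={a,c}  FIRST[A]={b,c}  FIRST[B]={a,b}  FIRST[C]={a,b,c}
round 2: (stable)
  FIRST[S]={a,c}  FIRST[A]={b,c}  FIRST[B]={a,b}  FIRST[C]={a,b,c}

FOLLOW sets:
FOLLOW(S) := {$}
[1]
  B→b B b: FOLLOW(B) ⊇ FIRST(b) = {b}; new: +{b}
  C→B a: FOLLOW(B) ⊇ FIRST(a) = {a}; new: +{a}
  S→a A: FOLLOW(A) ⊇ FOLLOW(S) ⊇ {$}; new: +{$}
  S→a C: FOLLOW(C) ⊇ FOLLOW(S) ⊇ {$}; new: +{$}
  S→c B: FOLLOW(B) ⊇ FOLLOW(S) ⊇ {$}; new: +{$}
  FOLLOW[S]={$}  FOLLOW[A]={$}  FOLLOW[B]={$,a,b}  FOLLOW[C]={$}
[2] done
  FOLLOW[S]={$}  FOLLOW[A]={$}  FOLLOW[B]={$,a,b}  FOLLOW[C]={$}

FOLLOW(B) = ["$", "a", "b"]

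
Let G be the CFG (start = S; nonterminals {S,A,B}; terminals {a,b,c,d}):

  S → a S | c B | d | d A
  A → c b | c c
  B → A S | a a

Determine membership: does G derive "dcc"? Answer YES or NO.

Convert to CNF:
  S -> T0 B | T2 S | T3 A | d
  A -> T0 T0 | T0 T1
  B -> A S | T2 T2
  T0 -> c
  T1 -> b
  T2 -> a
  T3 -> d

CYK table (by increasing span):
  T[0,0] 'd' = {S,T3}  orig:{S}
  T[1,1] 'c' = {T0}  orig:{}
  T[2,2] 'c' = {T0}  orig:{}
  T[0,1] 'dc' = ∅
  T[1,2] 'cc' = {A}
  T[0,2] 'dcc' = {S}

S ∈ T[0,2] ⇒ YES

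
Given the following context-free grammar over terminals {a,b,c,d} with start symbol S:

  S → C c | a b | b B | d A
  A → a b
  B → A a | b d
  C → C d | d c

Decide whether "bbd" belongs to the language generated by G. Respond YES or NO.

Convert to CNF:
  S -> C T3 | T0 T1 | T1 B | T2 A
  A -> T0 T1
  B -> A T0 | T1 T2
  C -> C T2 | T2 T3
  T0 -> a
  T1 -> b
  T2 -> d
  T3 -> c

CYK fill:
  T[0,0] 'b' = {T1}  orig:{}
  T[1,1] 'b' = {T1}  orig:{}
  T[2,2] 'd' = {T2}  orig:{}
  T[0,1] 'bb' = ∅
  T[1,2] 'bd' = {B}
  T[0,2] 'bbd' = {S}

S ∈ T[0,2] ⇒ YES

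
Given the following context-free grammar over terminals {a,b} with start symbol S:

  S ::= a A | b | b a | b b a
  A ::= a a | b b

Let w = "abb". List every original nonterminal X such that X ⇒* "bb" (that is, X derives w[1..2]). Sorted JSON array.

CNF form of G:
  S -> T0 A | T1 T0 | T1 X2 | b
  A -> T0 T0 | T1 T1
  T0 -> a
  T1 -> b
  X2 -> T1 T0

CYK table (by increasing span) (cells [i..j] with 1 ≤ i ≤ j ≤ 2 only):
  T[1,1] 'b' = {S,T1}  orig:{S}
  T[2,2] 'b' = {S,T1}  orig:{S}
  T[1,2] 'bb' = {A}

Original NTs in T[1,2] deriving "bb": ["A"]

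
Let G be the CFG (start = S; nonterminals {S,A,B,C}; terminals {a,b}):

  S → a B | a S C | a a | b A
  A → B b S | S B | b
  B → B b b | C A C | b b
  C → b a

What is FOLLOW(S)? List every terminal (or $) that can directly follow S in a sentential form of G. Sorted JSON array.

FIRST iteration:
round 1:
  A via A→b: +{b}
  B via B→b b: +{b}
  C via C→b a: +{b}
  S via S→a B: +{a}
  S via S→b A: +{b}
  FIRST[S]={a,b}  FIRST[A]={b}  FIRST[B]={b}  FIRST[C]={b}
round 2:
  A via A→S B: +{a}
  FIRST[S]={a,b}  FIRST[A]={a,b}  FIRST[B]={b}  FIRST[C]={b}
round 3: (stable)
  FIRST[S]={a,b}  FIRST[A]={a,b}  FIRST[B]={b}  FIRST[C]={b}

FOLLOW sets:
initialize: $ ∈ FOLLOW(S)
iter 1:
  A→B b S: FOLLOW(B) ⊇ FIRST(b) = {b}; new: +{b}
  A→S B: FOLLOW(S) ⊇ FIRST(B) = {b}; new: +{b}
  B→C A C: FOLLOW(C) ⊇ FIRST(A) = {a,b}; new: +{a,b}
  B→C A C: FOLLOW(A) ⊇ FIRST(C) = {b}; new: +{b}
  S→a B: FOLLOW(B) ⊇ FOLLOW(S) ⊇ {$,b}; new: +{$}
  S→a S C: FOLLOW(C) ⊇ FOLLOW(S) ⊇ {$,b}; new: +{$}
  S→b A: FOLLOW(A) ⊇ FOLLOW(S) ⊇ {$,b}; new: +{$}
  FOLLOW[S]={$,b}  FOLLOW[A]={$,b}  FOLLOW[B]={$,b}  FOLLOW[C]={$,a,b}
iter 2: — fixpoint
  FOLLOW[S]={$,b}  FOLLOW[A]={$,b}  FOLLOW[B]={$,b}  FOLLOW[C]={$,a,b}

FOLLOW(S) = ["$", "b"]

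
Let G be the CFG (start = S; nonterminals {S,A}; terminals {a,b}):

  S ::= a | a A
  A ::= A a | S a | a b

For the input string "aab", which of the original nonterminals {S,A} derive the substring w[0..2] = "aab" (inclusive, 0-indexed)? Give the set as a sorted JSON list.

Convert to CNF:
  S -> T0 A | a
  A -> A T0 | S T0 | T0 T1
  T0 -> a
  T1 -> b

CYK table (by increasing span), restricted to cells inside w[0..2]:
  T[0,0] 'a' = {S,T0}  orig:{S}
  T[1,1] 'a' = {S,T0}  orig:{S}
  T[2,2] 'b' = {T1}  orig:{}
  T[0,1] 'aa' = {A}
  T[1,2] 'ab' = {A}
  T[0,2] 'aab' = {S}

Original NTs in T[0,2] deriving "aab": ["S"]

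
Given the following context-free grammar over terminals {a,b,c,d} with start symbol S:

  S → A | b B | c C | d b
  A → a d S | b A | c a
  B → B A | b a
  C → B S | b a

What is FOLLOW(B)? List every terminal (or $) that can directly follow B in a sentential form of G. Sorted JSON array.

FIRST iteration:
[1]
  A via A→a d S: +{a}
  A via A→b A: +{b}
  A via A→c a: +{c}
  B via B→b a: +{b}
  C via C→B S: +{b}
  S via S→A: +{a,b,c}
  S via S→d b: +{d}
  FIRST[S]={a,b,c,d}  FIRST[A]={a,b,c}  FIRST[B]={b}  FIRST[C]={b}
[2] — fixpoint
  FIRST[S]={a,b,c,d}  FIRST[A]={a,b,c}  FIRST[B]={b}  FIRST[C]={b}

FOLLOW iteration:
FOLLOW(S) := {$}
round 1:
  B→B A: FOLLOW(B) ⊇ FIRST(A) = {a,b,c}; new: +{a,b,c}
  B→B A: FOLLOW(A) ⊇ FOLLOW(B) ⊇ {a,b,c}; new: +{a,b,c}
  C→B S: FOLLOW(B) ⊇ FIRST(S) = {a,b,c,d}; new: +{d}
  S→A: FOLLOW(A) ⊇ FOLLOW(S) ⊇ {$}; new: +{$}
  S→b B: FOLLOW(B) ⊇ FOLLOW(S) ⊇ {$}; new: +{$}
  S→c C: FOLLOW(C) ⊇ FOLLOW(S) ⊇ {$}; new: +{$}
  FOLLOW[S]={$}  FOLLOW[A]={$,a,b,c}  FOLLOW[B]={$,a,b,c,d}  FOLLOW[C]={$}
round 2:
  A→a d S: FOLLOW(S) ⊇ FOLLOW(A) ⊇ {$,a,b,c}; new: +{a,b,c}
  B→B A: FOLLOW(A) ⊇ FOLLOW(B) ⊇ {$,a,b,c,d}; new: +{d}
  S→c C: FOLLOW(C) ⊇ FOLLOW(S) ⊇ {$,a,b,c}; new: +{a,b,c}
  FOLLOW[S]={$,a,b,c}  FOLLOW[A]={$,a,b,c,d}  FOLLOW[B]={$,a,b,c,d}  FOLLOW[C]={$,a,b,c}
round 3:
  A→a d S: FOLLOW(S) ⊇ FOLLOW(A) ⊇ {$,a,b,c,d}; new: +{d}
  S→c C: FOLLOW(C) ⊇ FOLLOW(S) ⊇ {$,a,b,c,d}; new: +{d}
  FOLLOW[S]={$,a,b,c,d}  FOLLOW[A]={$,a,b,c,d}  FOLLOW[B]={$,a,b,c,d}  FOLLOW[C]={$,a,b,c,d}
round 4: (no change)
  FOLLOW[S]={$,a,b,c,d}  FOLLOW[A]={$,a,b,c,d}  FOLLOW[B]={$,a,b,c,d}  FOLLOW[C]={$,a,b,c,d}

FOLLOW(B) = ["$", "a", "b", "c", "d"]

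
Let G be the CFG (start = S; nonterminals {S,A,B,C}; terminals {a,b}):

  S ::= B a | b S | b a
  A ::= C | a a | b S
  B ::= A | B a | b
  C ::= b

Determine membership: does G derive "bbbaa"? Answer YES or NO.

Convert to CNF:
  S -> B T0 | T1 S | T1 T0
  A -> T0 T0 | T1 S | b
  B -> B T0 | T0 T0 | T1 S | b
  C -> b
  T0 -> a
  T1 -> b

Fill CYK table bottom-up:
  cell(0,0) b: {A,B,C,T1}  orig:{A,B,C}
  cell(1,1) b: {A,B,C,T1}  orig:{A,B,C}
  cell(2,2) b: {A,B,C,T1}  orig:{A,B,C}
  cell(3,3) a: {T0}  orig:{}
  cell(4,4) a: {T0}  orig:{}
  cell(0,1) bb: ∅
  cell(1,2) bb: ∅
  cell(2,3) ba: {B,S}
  cell(3,4) aa: {A,B}
  cell(0,2) bbb: ∅
  cell(1,3) bba: {A,B,S}
  cell(2,4) baa: {B,S}
  cell(0,3) bbba: {A,B,S}
  cell(1,4) bbaa: {A,B,S}
  cell(0,4) bbbaa: {A,B,S}

S ∈ T[0,4] ⇒ YES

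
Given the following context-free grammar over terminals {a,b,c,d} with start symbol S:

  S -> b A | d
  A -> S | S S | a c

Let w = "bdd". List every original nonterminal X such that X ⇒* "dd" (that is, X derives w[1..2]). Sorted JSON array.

Convert to CNF:
  S -> T2 A | d
  A -> S S | T0 T1 | T2 A | d
  T0 -> a
  T1 -> c
  T2 -> b

CYK table (by increasing span), restricted to cells inside w[1..2]:
  [1..1]={A,S}  "d"
  [2..2]={A,S}  "d"
  [1..2]={A}  "dd"

Original NTs in T[1,2] deriving "dd": ["A"]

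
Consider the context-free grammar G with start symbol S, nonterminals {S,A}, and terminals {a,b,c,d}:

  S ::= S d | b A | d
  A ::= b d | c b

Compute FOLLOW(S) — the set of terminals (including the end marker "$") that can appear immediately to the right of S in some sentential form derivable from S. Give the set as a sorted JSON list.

Compute FIRST by fixpoint:
iter 1:
  A via A→b d: +{b}
  A via A→c b: +{c}
  S via S→b A: +{b}
  S via S→d: +{d}
  FIRST[S]={b,d}  FIRST[A]={b,c}
iter 2: — fixpoint
  FIRST[S]={b,d}  FIRST[A]={b,c}

FOLLOW sets:
FOLLOW(S) := {$}
iter 1:
  S→S d: FOLLOW(S) ⊇ FIRST(d) = {d}; new: +{d}
  S→b A: FOLLOW(A) ⊇ FOLLOW(S) ⊇ {$,d}; new: +{$,d}
  S: {$,d}  A: {$,d}
iter 2: — fixpoint
  S: {$,d}  A: {$,d}

FOLLOW(S) = ["$", "d"]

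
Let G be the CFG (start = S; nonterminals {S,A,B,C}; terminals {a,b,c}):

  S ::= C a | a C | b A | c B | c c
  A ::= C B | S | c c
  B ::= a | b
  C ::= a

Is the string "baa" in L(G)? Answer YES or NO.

CNF form of G:
  S -> C T0 | T0 C | T1 A | T2 B | T2 T2
  A -> C B | C T0 | T0 C | T1 A | T2 B | T2 T2
  B -> a | b
  C -> a
  T0 -> a
  T1 -> b
  T2 -> c

Fill CYK table bottom-up:
  [0..0]={B,T1}  "b"  orig:{B}
  [1..1]={B,C,T0}  "a"  orig:{B,C}
  [2..2]={B,C,T0}  "a"  orig:{B,C}
  [0..1]=∅  "ba"
  [1..2]={A,S}  "aa"
  [0..2]={A,S}  "baa"

S ∈ T[0,2] ⇒ YES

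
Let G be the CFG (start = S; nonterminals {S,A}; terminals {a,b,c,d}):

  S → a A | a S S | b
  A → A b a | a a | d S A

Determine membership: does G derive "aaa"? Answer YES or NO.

CNF form of G:
  S -> T1 A | T1 X5 | b
  A -> A X3 | T1 T1 | T2 X4
  T0 -> b
  T1 -> a
  T2 -> d
  X3 -> T0 T1
  X4 -> S A
  X5 -> S S

CYK fill:
  cell(0,0) a: {T1}  orig:{}
  cell(1,1) a: {T1}  orig:{}
  cell(2,2) a: {T1}  orig:{}
  cell(0,1) aa: {A}
  cell(1,2) aa: {A}
  cell(0,2) aaa: {S}

S ∈ T[0,2] ⇒ YES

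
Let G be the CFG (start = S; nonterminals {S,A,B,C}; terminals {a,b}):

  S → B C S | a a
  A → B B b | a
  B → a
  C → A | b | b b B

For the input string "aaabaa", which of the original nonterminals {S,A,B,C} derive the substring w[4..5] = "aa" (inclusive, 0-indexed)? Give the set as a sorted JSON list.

CNF form of G:
  S -> B X5 | T1 T1
  A -> B X2 | a
  B -> a
  C -> B X3 | T0 X4 | a | b
  T0 -> b
  T1 -> a
  X2 -> B T0
  X3 -> B T0
  X4 -> T0 B
  X5 -> C S

CYK fill — only the sub-triangle for w[4..5]:
  [4..4]={A,B,C,T1}  "a"  orig:{A,B,C}
  [5..5]={A,B,C,T1}  "a"  orig:{A,B,C}
  [4..5]={S}  "aa"

Original NTs in T[4,5] deriving "aa": ["S"]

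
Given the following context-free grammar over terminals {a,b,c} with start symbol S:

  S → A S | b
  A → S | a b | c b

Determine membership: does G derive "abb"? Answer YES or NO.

Convert to CNF:
  S -> A S | b
  A -> A S | T0 T1 | T2 T1 | b
  T0 -> a
  T1 -> b
  T2 -> c

CYK fill:
  cell(0,0) a: {T0}  orig:{}
  cell(1,1) b: {A,S,T1}  orig:{A,S}
  cell(2,2) b: {A,S,T1}  orig:{A,S}
  cell(0,1) ab: {A}
  cell(1,2) bb: {A,S}
  cell(0,2) abb: {A,S}

S ∈ T[0,2] ⇒ YES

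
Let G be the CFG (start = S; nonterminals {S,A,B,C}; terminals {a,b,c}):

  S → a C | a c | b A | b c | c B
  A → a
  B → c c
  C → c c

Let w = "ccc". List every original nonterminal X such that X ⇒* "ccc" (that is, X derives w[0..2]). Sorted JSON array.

Convert to CNF:
  S -> T0 B | T1 C | T1 T0 | T2 A | T2 T0
  A -> a
  B -> T0 T0
  C -> T0 T0
  T0 -> c
  T1 -> a
  T2 -> b

CYK table (by increasing span) — only the sub-triangle for w[0..2]:
  cell(0,0) c: {T0}  orig:{}
  cell(1,1) c: {T0}  orig:{}
  cell(2,2) c: {T0}  orig:{}
  cell(0,1) cc: {B,C}
  cell(1,2) cc: {B,C}
  cell(0,2) ccc: {S}

Original NTs in T[0,2] deriving "ccc": ["S"]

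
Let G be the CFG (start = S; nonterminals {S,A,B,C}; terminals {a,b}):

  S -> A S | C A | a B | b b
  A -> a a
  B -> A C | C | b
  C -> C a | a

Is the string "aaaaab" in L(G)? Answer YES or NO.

CNF form of G:
  S -> A S | C A | T0 B | T1 T1
  A -> T0 T0
  B -> A C | C T0 | a | b
  C -> C T0 | a
  T0 -> a
  T1 -> b

CYK table (by increasing span):
  cell(0,0) a: {B,C,T0}  orig:{B,C}
  cell(1,1) a: {B,C,T0}  orig:{B,C}
  cell(2,2) a: {B,C,T0}  orig:{B,C}
  cell(3,3) a: {B,C,T0}  orig:{B,C}
  cell(4,4) a: {B,C,T0}  orig:{B,C}
  cell(5,5) b: {B,T1}  orig:{B}
  cell(0,1) aa: {A,B,C,S}
  cell(1,2) aa: {A,B,C,S}
  cell(2,3) aa: {A,B,C,S}
  cell(3,4) aa: {A,B,C,S}
  cell(4,5) ab: {S}
  cell(0,2) aaa: {B,C,S}
  cell(1,3) aaa: {B,C,S}
  cell(2,4) aaa: {B,C,S}
  cell(3,5) aab: ∅
  cell(0,3) aaaa: {B,C,S}
  cell(1,4) aaaa: {B,C,S}
  cell(2,5) aaab: {S}
  cell(0,4) aaaaa: {B,C,S}
  cell(1,5) aaaab: ∅
  cell(0,5) aaaaab: {S}

S ∈ T[0,5] ⇒ YES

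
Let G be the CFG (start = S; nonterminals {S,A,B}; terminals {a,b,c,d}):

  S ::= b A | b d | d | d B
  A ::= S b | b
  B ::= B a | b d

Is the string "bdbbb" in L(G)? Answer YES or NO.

CNF form of G:
  S -> T0 A | T0 T2 | T2 B | d
  A -> S T0 | b
  B -> B T1 | T0 T2
  T0 -> b
  T1 -> a
  T2 -> d

Fill CYK table bottom-up:
  [0..0]={A,T0}  "b"  orig:{A}
  [1..1]={S,T2}  "d"  orig:{S}
  [2..2]={A,T0}  "b"  orig:{A}
  [3..3]={A,T0}  "b"  orig:{A}
  [4..4]={A,T0}  "b"  orig:{A}
  [0..1]={B,S}  "bd"
  [1..2]={A}  "db"
  [2..3]={S}  "bb"
  [3..4]={S}  "bb"
  [0..2]={A,S}  "bdb"
  [1..3]=∅  "dbb"
  [2..4]={A}  "bbb"
  [0..3]={A}  "bdbb"
  [1..4]=∅  "dbbb"
  [0..4]=∅  "bdbbb"

S ∉ T[0,4] ⇒ NO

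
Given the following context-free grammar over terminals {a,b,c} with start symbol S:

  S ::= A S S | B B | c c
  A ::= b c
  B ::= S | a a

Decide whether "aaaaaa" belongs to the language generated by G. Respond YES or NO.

CNF form of G:
  S -> A X4 | B B | T1 T1
  A -> T0 T1
  B -> A X3 | B B | T1 T1 | T2 T2
  T0 -> b
  T1 -> c
  T2 -> a
  X3 -> S S
  X4 -> S S

Fill CYK table bottom-up:
  T[0,0] 'a' = {T2}  orig:{}
  T[1,1] 'a' = {T2}  orig:{}
  T[2,2] 'a' = {T2}  orig:{}
  T[3,3] 'a' = {T2}  orig:{}
  T[4,4] 'a' = {T2}  orig:{}
  T[5,5] 'a' = {T2}  orig:{}
  T[0,1] 'aa' = {B}
  T[1,2] 'aa' = {B}
  T[2,3] 'aa' = {B}
  T[3,4] 'aa' = {B}
  T[4,5] 'aa' = {B}
  T[0,2] 'aaa' = ∅
  T[1,3] 'aaa' = ∅
  T[2,4] 'aaa' = ∅
  T[3,5] 'aaa' = ∅
  T[0,3] 'aaaa' = {B,S}
  T[1,4] 'aaaa' = {B,S}
  T[2,5] 'aaaa' = {B,S}
  T[0,4] 'aaaaa' = ∅
  T[1,5] 'aaaaa' = ∅
  T[0,5] 'aaaaaa' = {B,S}

S ∈ T[0,5] ⇒ YES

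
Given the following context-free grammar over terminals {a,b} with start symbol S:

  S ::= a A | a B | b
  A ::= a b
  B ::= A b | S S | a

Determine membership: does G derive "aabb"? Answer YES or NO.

Convert to CNF:
  S -> T0 A | T0 B | b
  A -> T0 T1
  B -> A T1 | S S | a
  T0 -> a
  T1 -> b

Fill CYK table bottom-up:
  T[0,0] 'a' = {B,T0}  orig:{B}
  T[1,1] 'a' = {B,T0}  orig:{B}
  T[2,2] 'b' = {S,T1}  orig:{S}
  T[3,3] 'b' = {S,T1}  orig:{S}
  T[0,1] 'aa' = {S}
  T[1,2] 'ab' = {A}
  T[2,3] 'bb' = {B}
  T[0,2] 'aab' = {B,S}
  T[1,3] 'abb' = {B,S}
  T[0,3] 'aabb' = {B,S}

S ∈ T[0,3] ⇒ YES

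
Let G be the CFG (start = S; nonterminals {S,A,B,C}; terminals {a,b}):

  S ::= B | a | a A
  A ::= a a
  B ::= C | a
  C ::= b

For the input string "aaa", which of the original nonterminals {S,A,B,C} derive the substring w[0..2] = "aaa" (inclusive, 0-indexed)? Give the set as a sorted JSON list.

CNF form of G:
  S -> T0 A | a | b
  A -> T0 T0
  B -> a | b
  C -> b
  T0 -> a

Fill CYK table bottom-up — only the sub-triangle for w[0..2]:
  [0..0]={B,S,T0}  "a"  orig:{B,S}
  [1..1]={B,S,T0}  "a"  orig:{B,S}
  [2..2]={B,S,T0}  "a"  orig:{B,S}
  [0..1]={A}  "aa"
  [1..2]={A}  "aa"
  [0..2]={S}  "aaa"

Original NTs in T[0,2] deriving "aaa": ["S"]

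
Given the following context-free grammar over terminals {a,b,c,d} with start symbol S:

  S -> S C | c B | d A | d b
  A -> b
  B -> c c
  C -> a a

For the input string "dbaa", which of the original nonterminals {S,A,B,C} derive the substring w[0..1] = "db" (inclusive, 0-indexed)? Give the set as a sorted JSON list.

CNF form of G:
  S -> S C | T0 B | T2 A | T2 T3
  A -> b
  B -> T0 T0
  C -> T1 T1
  T0 -> c
  T1 -> a
  T2 -> d
  T3 -> b

CYK fill, restricted to cells inside w[0..1]:
  cell(0,0) d: {T2}  orig:{}
  cell(1,1) b: {A,T3}  orig:{A}
  cell(0,1) db: {S}

Original NTs in T[0,1] deriving "db": ["S"]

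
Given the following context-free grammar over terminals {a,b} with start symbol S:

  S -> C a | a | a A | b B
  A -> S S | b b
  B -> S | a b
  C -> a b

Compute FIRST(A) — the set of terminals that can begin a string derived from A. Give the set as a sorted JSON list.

FIRST sets, iterate to fixpoint:
iter 1:
  A via A→b b: +{b}
  B via B→a b: +{a}
  C via C→a b: +{a}
  S via S→C a: +{a}
  S via S→b B: +{b}
  FIRST(S)={a,b}  FIRST(A)={b}  FIRST(B)={a}  FIRST(C)={a}
iter 2:
  A via A→S S: +{a}
  B via B→S: +{b}
  FIRST(S)={a,b}  FIRST(A)={a,b}  FIRST(B)={a,b}  FIRST(C)={a}
iter 3: — fixpoint
  FIRST(S)={a,b}  FIRST(A)={a,b}  FIRST(B)={a,b}  FIRST(C)={a}

FIRST(A) = ["a", "b"]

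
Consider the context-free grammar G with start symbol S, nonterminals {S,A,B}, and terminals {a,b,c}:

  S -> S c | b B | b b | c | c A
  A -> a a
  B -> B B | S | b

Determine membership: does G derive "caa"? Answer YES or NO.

CNF form of G:
  S -> S T1 | T1 A | T2 B | T2 T2 | c
  A -> T0 T0
  B -> B B | S T1 | T1 A | T2 B | T2 T2 | b | c
  T0 -> a
  T1 -> c
  T2 -> b

CYK fill:
  [0..0]={B,S,T1}  "c"  orig:{B,S}
  [1..1]={T0}  "a"  orig:{}
  [2..2]={T0}  "a"  orig:{}
  [0..1]=∅  "ca"
  [1..2]={A}  "aa"
  [0..2]={B,S}  "caa"

S ∈ T[0,2] ⇒ YES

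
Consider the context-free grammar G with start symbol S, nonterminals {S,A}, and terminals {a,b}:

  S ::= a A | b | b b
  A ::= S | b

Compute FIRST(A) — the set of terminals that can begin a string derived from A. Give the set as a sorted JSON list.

FIRST iteration:
pass 1:
  A via A→b: +{b}
  S via S→a A: +{a}
  S via S→b: +{b}
  S: {a,b}  A: {b}
pass 2:
  A via A→S: +{a}
  S: {a,b}  A: {a,b}
pass 3: — fixpoint
  S: {a,b}  A: {a,b}

FIRST(A) = ["a", "b"]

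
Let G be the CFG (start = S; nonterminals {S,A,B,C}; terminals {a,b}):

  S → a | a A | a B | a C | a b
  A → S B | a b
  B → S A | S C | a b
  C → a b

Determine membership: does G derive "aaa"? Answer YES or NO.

CNF form of G:
  S -> T0 A | T0 B | T0 C | T0 T1 | a
  A -> S B | T0 T1
  B -> S A | S C | T0 T1
  C -> T0 T1
  T0 -> a
  T1 -> b

Fill CYK table bottom-up:
  T[0,0] 'a' = {S,T0}  orig:{S}
  T[1,1] 'a' = {S,T0}  orig:{S}
  T[2,2] 'a' = {S,T0}  orig:{S}
  T[0,1] 'aa' = ∅
  T[1,2] 'aa' = ∅
  T[0,2] 'aaa' = ∅

S ∉ T[0,2] ⇒ NO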